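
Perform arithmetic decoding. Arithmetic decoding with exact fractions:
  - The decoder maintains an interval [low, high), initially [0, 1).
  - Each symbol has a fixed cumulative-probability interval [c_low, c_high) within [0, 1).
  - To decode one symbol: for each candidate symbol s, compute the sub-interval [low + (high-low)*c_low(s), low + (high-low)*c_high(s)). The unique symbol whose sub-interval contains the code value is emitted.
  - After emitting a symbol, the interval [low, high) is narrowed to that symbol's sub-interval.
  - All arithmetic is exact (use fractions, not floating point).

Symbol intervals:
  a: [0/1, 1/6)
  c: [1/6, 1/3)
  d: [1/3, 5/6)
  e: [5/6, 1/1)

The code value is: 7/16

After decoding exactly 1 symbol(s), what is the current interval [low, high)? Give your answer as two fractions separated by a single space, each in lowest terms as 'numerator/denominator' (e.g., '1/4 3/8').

Step 1: interval [0/1, 1/1), width = 1/1 - 0/1 = 1/1
  'a': [0/1 + 1/1*0/1, 0/1 + 1/1*1/6) = [0/1, 1/6)
  'c': [0/1 + 1/1*1/6, 0/1 + 1/1*1/3) = [1/6, 1/3)
  'd': [0/1 + 1/1*1/3, 0/1 + 1/1*5/6) = [1/3, 5/6) <- contains code 7/16
  'e': [0/1 + 1/1*5/6, 0/1 + 1/1*1/1) = [5/6, 1/1)
  emit 'd', narrow to [1/3, 5/6)

Answer: 1/3 5/6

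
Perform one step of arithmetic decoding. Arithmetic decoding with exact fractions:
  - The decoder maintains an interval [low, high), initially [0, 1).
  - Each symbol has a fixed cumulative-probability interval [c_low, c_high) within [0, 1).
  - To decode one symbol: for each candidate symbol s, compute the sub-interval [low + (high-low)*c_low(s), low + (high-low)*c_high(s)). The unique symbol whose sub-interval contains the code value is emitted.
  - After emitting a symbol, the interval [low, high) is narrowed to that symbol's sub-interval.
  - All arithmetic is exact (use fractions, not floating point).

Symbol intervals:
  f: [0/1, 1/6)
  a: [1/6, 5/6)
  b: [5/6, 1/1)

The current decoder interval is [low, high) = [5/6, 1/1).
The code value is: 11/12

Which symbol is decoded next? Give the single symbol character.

Answer: a

Derivation:
Interval width = high − low = 1/1 − 5/6 = 1/6
Scaled code = (code − low) / width = (11/12 − 5/6) / 1/6 = 1/2
  f: [0/1, 1/6) 
  a: [1/6, 5/6) ← scaled code falls here ✓
  b: [5/6, 1/1) 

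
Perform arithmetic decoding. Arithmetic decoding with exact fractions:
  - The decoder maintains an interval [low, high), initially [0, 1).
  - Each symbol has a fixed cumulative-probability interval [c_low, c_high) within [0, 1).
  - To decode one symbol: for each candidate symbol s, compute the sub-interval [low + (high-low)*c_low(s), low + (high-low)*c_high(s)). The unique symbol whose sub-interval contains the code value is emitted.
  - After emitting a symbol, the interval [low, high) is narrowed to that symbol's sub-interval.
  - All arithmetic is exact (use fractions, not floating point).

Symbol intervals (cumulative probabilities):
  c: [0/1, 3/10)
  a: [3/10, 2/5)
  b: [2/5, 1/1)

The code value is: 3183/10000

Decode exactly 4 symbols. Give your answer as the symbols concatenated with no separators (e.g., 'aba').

Answer: acba

Derivation:
Step 1: interval [0/1, 1/1), width = 1/1 - 0/1 = 1/1
  'c': [0/1 + 1/1*0/1, 0/1 + 1/1*3/10) = [0/1, 3/10)
  'a': [0/1 + 1/1*3/10, 0/1 + 1/1*2/5) = [3/10, 2/5) <- contains code 3183/10000
  'b': [0/1 + 1/1*2/5, 0/1 + 1/1*1/1) = [2/5, 1/1)
  emit 'a', narrow to [3/10, 2/5)
Step 2: interval [3/10, 2/5), width = 2/5 - 3/10 = 1/10
  'c': [3/10 + 1/10*0/1, 3/10 + 1/10*3/10) = [3/10, 33/100) <- contains code 3183/10000
  'a': [3/10 + 1/10*3/10, 3/10 + 1/10*2/5) = [33/100, 17/50)
  'b': [3/10 + 1/10*2/5, 3/10 + 1/10*1/1) = [17/50, 2/5)
  emit 'c', narrow to [3/10, 33/100)
Step 3: interval [3/10, 33/100), width = 33/100 - 3/10 = 3/100
  'c': [3/10 + 3/100*0/1, 3/10 + 3/100*3/10) = [3/10, 309/1000)
  'a': [3/10 + 3/100*3/10, 3/10 + 3/100*2/5) = [309/1000, 39/125)
  'b': [3/10 + 3/100*2/5, 3/10 + 3/100*1/1) = [39/125, 33/100) <- contains code 3183/10000
  emit 'b', narrow to [39/125, 33/100)
Step 4: interval [39/125, 33/100), width = 33/100 - 39/125 = 9/500
  'c': [39/125 + 9/500*0/1, 39/125 + 9/500*3/10) = [39/125, 1587/5000)
  'a': [39/125 + 9/500*3/10, 39/125 + 9/500*2/5) = [1587/5000, 399/1250) <- contains code 3183/10000
  'b': [39/125 + 9/500*2/5, 39/125 + 9/500*1/1) = [399/1250, 33/100)
  emit 'a', narrow to [1587/5000, 399/1250)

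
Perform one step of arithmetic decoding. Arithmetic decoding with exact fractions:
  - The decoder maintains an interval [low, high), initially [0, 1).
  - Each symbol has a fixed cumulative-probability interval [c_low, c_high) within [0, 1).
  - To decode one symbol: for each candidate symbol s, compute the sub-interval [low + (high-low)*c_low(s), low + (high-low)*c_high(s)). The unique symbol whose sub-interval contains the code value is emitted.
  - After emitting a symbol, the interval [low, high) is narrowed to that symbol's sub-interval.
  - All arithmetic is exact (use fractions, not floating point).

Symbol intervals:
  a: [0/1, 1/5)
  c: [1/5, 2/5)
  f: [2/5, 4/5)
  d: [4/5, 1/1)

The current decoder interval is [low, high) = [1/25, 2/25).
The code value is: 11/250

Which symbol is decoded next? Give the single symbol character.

Interval width = high − low = 2/25 − 1/25 = 1/25
Scaled code = (code − low) / width = (11/250 − 1/25) / 1/25 = 1/10
  a: [0/1, 1/5) ← scaled code falls here ✓
  c: [1/5, 2/5) 
  f: [2/5, 4/5) 
  d: [4/5, 1/1) 

Answer: a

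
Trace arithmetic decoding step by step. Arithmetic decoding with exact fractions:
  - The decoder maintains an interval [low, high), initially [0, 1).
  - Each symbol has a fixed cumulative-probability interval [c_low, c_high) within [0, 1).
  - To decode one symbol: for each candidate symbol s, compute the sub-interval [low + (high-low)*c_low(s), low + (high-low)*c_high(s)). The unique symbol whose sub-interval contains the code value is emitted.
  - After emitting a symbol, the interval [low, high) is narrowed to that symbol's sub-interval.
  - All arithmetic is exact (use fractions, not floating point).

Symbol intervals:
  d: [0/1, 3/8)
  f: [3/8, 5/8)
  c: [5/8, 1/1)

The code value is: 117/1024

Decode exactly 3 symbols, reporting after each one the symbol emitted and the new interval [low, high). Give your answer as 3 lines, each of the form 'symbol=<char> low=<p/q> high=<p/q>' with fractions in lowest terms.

Answer: symbol=d low=0/1 high=3/8
symbol=d low=0/1 high=9/64
symbol=c low=45/512 high=9/64

Derivation:
Step 1: interval [0/1, 1/1), width = 1/1 - 0/1 = 1/1
  'd': [0/1 + 1/1*0/1, 0/1 + 1/1*3/8) = [0/1, 3/8) <- contains code 117/1024
  'f': [0/1 + 1/1*3/8, 0/1 + 1/1*5/8) = [3/8, 5/8)
  'c': [0/1 + 1/1*5/8, 0/1 + 1/1*1/1) = [5/8, 1/1)
  emit 'd', narrow to [0/1, 3/8)
Step 2: interval [0/1, 3/8), width = 3/8 - 0/1 = 3/8
  'd': [0/1 + 3/8*0/1, 0/1 + 3/8*3/8) = [0/1, 9/64) <- contains code 117/1024
  'f': [0/1 + 3/8*3/8, 0/1 + 3/8*5/8) = [9/64, 15/64)
  'c': [0/1 + 3/8*5/8, 0/1 + 3/8*1/1) = [15/64, 3/8)
  emit 'd', narrow to [0/1, 9/64)
Step 3: interval [0/1, 9/64), width = 9/64 - 0/1 = 9/64
  'd': [0/1 + 9/64*0/1, 0/1 + 9/64*3/8) = [0/1, 27/512)
  'f': [0/1 + 9/64*3/8, 0/1 + 9/64*5/8) = [27/512, 45/512)
  'c': [0/1 + 9/64*5/8, 0/1 + 9/64*1/1) = [45/512, 9/64) <- contains code 117/1024
  emit 'c', narrow to [45/512, 9/64)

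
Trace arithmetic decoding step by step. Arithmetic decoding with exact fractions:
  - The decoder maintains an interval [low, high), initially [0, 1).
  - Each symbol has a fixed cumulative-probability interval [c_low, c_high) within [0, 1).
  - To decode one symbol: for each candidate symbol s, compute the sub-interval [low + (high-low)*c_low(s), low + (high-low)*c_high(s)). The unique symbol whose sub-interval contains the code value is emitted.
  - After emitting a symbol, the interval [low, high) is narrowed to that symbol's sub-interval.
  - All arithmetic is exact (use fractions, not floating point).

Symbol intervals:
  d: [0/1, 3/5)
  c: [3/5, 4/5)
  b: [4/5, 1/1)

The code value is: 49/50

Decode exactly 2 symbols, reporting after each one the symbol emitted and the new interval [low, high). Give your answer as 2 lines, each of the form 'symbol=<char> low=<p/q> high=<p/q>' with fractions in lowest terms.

Answer: symbol=b low=4/5 high=1/1
symbol=b low=24/25 high=1/1

Derivation:
Step 1: interval [0/1, 1/1), width = 1/1 - 0/1 = 1/1
  'd': [0/1 + 1/1*0/1, 0/1 + 1/1*3/5) = [0/1, 3/5)
  'c': [0/1 + 1/1*3/5, 0/1 + 1/1*4/5) = [3/5, 4/5)
  'b': [0/1 + 1/1*4/5, 0/1 + 1/1*1/1) = [4/5, 1/1) <- contains code 49/50
  emit 'b', narrow to [4/5, 1/1)
Step 2: interval [4/5, 1/1), width = 1/1 - 4/5 = 1/5
  'd': [4/5 + 1/5*0/1, 4/5 + 1/5*3/5) = [4/5, 23/25)
  'c': [4/5 + 1/5*3/5, 4/5 + 1/5*4/5) = [23/25, 24/25)
  'b': [4/5 + 1/5*4/5, 4/5 + 1/5*1/1) = [24/25, 1/1) <- contains code 49/50
  emit 'b', narrow to [24/25, 1/1)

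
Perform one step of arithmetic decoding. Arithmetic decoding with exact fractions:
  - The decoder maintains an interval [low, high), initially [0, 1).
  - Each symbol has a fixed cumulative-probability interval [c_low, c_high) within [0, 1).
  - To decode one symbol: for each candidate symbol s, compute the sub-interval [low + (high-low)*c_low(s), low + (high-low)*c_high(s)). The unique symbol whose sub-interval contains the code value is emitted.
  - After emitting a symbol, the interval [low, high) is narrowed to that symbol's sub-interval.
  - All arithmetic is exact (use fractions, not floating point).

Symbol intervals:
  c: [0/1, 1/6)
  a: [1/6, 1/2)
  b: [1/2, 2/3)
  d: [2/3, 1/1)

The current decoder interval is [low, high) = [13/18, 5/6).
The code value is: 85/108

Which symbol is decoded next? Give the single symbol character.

Answer: b

Derivation:
Interval width = high − low = 5/6 − 13/18 = 1/9
Scaled code = (code − low) / width = (85/108 − 13/18) / 1/9 = 7/12
  c: [0/1, 1/6) 
  a: [1/6, 1/2) 
  b: [1/2, 2/3) ← scaled code falls here ✓
  d: [2/3, 1/1) 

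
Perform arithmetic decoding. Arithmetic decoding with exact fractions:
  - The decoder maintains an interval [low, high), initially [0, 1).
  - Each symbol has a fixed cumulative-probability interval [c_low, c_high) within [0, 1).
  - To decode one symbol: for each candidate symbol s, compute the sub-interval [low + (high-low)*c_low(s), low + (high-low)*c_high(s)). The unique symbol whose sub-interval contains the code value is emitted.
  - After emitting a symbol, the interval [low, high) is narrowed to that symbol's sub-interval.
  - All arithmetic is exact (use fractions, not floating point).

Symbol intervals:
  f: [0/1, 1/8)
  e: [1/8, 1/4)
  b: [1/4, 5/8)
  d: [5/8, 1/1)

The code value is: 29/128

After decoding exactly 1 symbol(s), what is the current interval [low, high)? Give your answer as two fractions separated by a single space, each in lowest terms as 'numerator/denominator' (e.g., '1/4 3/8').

Answer: 1/8 1/4

Derivation:
Step 1: interval [0/1, 1/1), width = 1/1 - 0/1 = 1/1
  'f': [0/1 + 1/1*0/1, 0/1 + 1/1*1/8) = [0/1, 1/8)
  'e': [0/1 + 1/1*1/8, 0/1 + 1/1*1/4) = [1/8, 1/4) <- contains code 29/128
  'b': [0/1 + 1/1*1/4, 0/1 + 1/1*5/8) = [1/4, 5/8)
  'd': [0/1 + 1/1*5/8, 0/1 + 1/1*1/1) = [5/8, 1/1)
  emit 'e', narrow to [1/8, 1/4)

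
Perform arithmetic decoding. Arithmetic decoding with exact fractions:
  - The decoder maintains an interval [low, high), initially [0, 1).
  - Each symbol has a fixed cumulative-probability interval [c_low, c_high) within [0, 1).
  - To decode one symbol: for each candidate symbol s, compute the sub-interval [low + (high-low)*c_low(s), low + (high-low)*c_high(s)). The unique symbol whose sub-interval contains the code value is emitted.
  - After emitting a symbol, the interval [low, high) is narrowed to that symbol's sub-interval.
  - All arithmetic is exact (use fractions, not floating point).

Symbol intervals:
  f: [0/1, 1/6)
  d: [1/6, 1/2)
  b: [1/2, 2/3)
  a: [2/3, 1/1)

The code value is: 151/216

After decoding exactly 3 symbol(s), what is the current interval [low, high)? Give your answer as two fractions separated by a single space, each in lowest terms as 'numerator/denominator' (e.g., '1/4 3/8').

Answer: 25/36 19/27

Derivation:
Step 1: interval [0/1, 1/1), width = 1/1 - 0/1 = 1/1
  'f': [0/1 + 1/1*0/1, 0/1 + 1/1*1/6) = [0/1, 1/6)
  'd': [0/1 + 1/1*1/6, 0/1 + 1/1*1/2) = [1/6, 1/2)
  'b': [0/1 + 1/1*1/2, 0/1 + 1/1*2/3) = [1/2, 2/3)
  'a': [0/1 + 1/1*2/3, 0/1 + 1/1*1/1) = [2/3, 1/1) <- contains code 151/216
  emit 'a', narrow to [2/3, 1/1)
Step 2: interval [2/3, 1/1), width = 1/1 - 2/3 = 1/3
  'f': [2/3 + 1/3*0/1, 2/3 + 1/3*1/6) = [2/3, 13/18) <- contains code 151/216
  'd': [2/3 + 1/3*1/6, 2/3 + 1/3*1/2) = [13/18, 5/6)
  'b': [2/3 + 1/3*1/2, 2/3 + 1/3*2/3) = [5/6, 8/9)
  'a': [2/3 + 1/3*2/3, 2/3 + 1/3*1/1) = [8/9, 1/1)
  emit 'f', narrow to [2/3, 13/18)
Step 3: interval [2/3, 13/18), width = 13/18 - 2/3 = 1/18
  'f': [2/3 + 1/18*0/1, 2/3 + 1/18*1/6) = [2/3, 73/108)
  'd': [2/3 + 1/18*1/6, 2/3 + 1/18*1/2) = [73/108, 25/36)
  'b': [2/3 + 1/18*1/2, 2/3 + 1/18*2/3) = [25/36, 19/27) <- contains code 151/216
  'a': [2/3 + 1/18*2/3, 2/3 + 1/18*1/1) = [19/27, 13/18)
  emit 'b', narrow to [25/36, 19/27)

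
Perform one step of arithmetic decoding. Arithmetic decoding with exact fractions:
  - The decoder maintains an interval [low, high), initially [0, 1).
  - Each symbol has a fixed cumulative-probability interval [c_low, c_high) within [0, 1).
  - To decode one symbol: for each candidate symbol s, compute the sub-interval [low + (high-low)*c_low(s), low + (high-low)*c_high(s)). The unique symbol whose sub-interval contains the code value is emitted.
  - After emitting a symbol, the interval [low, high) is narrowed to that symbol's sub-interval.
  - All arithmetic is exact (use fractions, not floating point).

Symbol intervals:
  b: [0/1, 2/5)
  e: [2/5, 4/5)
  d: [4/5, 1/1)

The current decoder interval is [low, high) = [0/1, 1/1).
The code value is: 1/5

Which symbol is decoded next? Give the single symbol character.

Interval width = high − low = 1/1 − 0/1 = 1/1
Scaled code = (code − low) / width = (1/5 − 0/1) / 1/1 = 1/5
  b: [0/1, 2/5) ← scaled code falls here ✓
  e: [2/5, 4/5) 
  d: [4/5, 1/1) 

Answer: b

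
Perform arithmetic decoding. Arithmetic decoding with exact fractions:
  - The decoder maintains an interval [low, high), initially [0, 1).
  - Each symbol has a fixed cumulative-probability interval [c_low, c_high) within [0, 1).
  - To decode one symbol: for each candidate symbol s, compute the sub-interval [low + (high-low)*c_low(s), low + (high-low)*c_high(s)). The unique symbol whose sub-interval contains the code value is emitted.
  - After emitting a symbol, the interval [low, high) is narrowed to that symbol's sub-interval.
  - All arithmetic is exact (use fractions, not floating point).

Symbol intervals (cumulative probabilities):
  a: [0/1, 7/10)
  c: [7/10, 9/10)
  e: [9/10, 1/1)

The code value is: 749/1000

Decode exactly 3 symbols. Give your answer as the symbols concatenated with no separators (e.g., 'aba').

Step 1: interval [0/1, 1/1), width = 1/1 - 0/1 = 1/1
  'a': [0/1 + 1/1*0/1, 0/1 + 1/1*7/10) = [0/1, 7/10)
  'c': [0/1 + 1/1*7/10, 0/1 + 1/1*9/10) = [7/10, 9/10) <- contains code 749/1000
  'e': [0/1 + 1/1*9/10, 0/1 + 1/1*1/1) = [9/10, 1/1)
  emit 'c', narrow to [7/10, 9/10)
Step 2: interval [7/10, 9/10), width = 9/10 - 7/10 = 1/5
  'a': [7/10 + 1/5*0/1, 7/10 + 1/5*7/10) = [7/10, 21/25) <- contains code 749/1000
  'c': [7/10 + 1/5*7/10, 7/10 + 1/5*9/10) = [21/25, 22/25)
  'e': [7/10 + 1/5*9/10, 7/10 + 1/5*1/1) = [22/25, 9/10)
  emit 'a', narrow to [7/10, 21/25)
Step 3: interval [7/10, 21/25), width = 21/25 - 7/10 = 7/50
  'a': [7/10 + 7/50*0/1, 7/10 + 7/50*7/10) = [7/10, 399/500) <- contains code 749/1000
  'c': [7/10 + 7/50*7/10, 7/10 + 7/50*9/10) = [399/500, 413/500)
  'e': [7/10 + 7/50*9/10, 7/10 + 7/50*1/1) = [413/500, 21/25)
  emit 'a', narrow to [7/10, 399/500)

Answer: caa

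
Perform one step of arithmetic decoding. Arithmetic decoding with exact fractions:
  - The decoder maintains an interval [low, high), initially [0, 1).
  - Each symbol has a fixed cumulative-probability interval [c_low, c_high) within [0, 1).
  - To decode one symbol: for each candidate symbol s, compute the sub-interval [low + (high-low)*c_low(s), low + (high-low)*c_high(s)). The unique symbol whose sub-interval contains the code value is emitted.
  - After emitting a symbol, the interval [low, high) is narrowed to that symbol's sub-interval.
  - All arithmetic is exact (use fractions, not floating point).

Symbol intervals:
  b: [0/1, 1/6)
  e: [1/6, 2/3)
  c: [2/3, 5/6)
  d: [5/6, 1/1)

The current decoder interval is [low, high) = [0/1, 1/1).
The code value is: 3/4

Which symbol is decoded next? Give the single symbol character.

Answer: c

Derivation:
Interval width = high − low = 1/1 − 0/1 = 1/1
Scaled code = (code − low) / width = (3/4 − 0/1) / 1/1 = 3/4
  b: [0/1, 1/6) 
  e: [1/6, 2/3) 
  c: [2/3, 5/6) ← scaled code falls here ✓
  d: [5/6, 1/1) 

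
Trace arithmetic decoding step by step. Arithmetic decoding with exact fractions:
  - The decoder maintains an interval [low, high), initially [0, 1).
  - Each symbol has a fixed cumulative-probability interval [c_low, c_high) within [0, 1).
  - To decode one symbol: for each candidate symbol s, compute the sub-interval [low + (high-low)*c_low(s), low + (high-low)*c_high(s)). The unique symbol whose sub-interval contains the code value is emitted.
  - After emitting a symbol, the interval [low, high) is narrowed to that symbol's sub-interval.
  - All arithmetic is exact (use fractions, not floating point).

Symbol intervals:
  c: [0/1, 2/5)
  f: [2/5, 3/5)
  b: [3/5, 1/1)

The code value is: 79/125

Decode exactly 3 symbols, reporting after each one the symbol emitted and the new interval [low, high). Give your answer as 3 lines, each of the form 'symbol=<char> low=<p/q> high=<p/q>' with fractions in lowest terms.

Answer: symbol=b low=3/5 high=1/1
symbol=c low=3/5 high=19/25
symbol=c low=3/5 high=83/125

Derivation:
Step 1: interval [0/1, 1/1), width = 1/1 - 0/1 = 1/1
  'c': [0/1 + 1/1*0/1, 0/1 + 1/1*2/5) = [0/1, 2/5)
  'f': [0/1 + 1/1*2/5, 0/1 + 1/1*3/5) = [2/5, 3/5)
  'b': [0/1 + 1/1*3/5, 0/1 + 1/1*1/1) = [3/5, 1/1) <- contains code 79/125
  emit 'b', narrow to [3/5, 1/1)
Step 2: interval [3/5, 1/1), width = 1/1 - 3/5 = 2/5
  'c': [3/5 + 2/5*0/1, 3/5 + 2/5*2/5) = [3/5, 19/25) <- contains code 79/125
  'f': [3/5 + 2/5*2/5, 3/5 + 2/5*3/5) = [19/25, 21/25)
  'b': [3/5 + 2/5*3/5, 3/5 + 2/5*1/1) = [21/25, 1/1)
  emit 'c', narrow to [3/5, 19/25)
Step 3: interval [3/5, 19/25), width = 19/25 - 3/5 = 4/25
  'c': [3/5 + 4/25*0/1, 3/5 + 4/25*2/5) = [3/5, 83/125) <- contains code 79/125
  'f': [3/5 + 4/25*2/5, 3/5 + 4/25*3/5) = [83/125, 87/125)
  'b': [3/5 + 4/25*3/5, 3/5 + 4/25*1/1) = [87/125, 19/25)
  emit 'c', narrow to [3/5, 83/125)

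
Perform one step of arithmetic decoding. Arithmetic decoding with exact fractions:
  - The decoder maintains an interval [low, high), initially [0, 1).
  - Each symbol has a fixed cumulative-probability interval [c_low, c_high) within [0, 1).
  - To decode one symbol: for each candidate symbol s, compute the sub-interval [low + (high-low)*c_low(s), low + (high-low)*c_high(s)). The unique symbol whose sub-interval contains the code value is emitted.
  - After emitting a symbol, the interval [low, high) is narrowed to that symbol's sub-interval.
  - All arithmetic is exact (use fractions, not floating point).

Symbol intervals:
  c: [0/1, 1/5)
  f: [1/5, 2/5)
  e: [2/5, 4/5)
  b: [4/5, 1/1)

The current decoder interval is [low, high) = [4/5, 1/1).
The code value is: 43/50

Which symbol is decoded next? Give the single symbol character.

Interval width = high − low = 1/1 − 4/5 = 1/5
Scaled code = (code − low) / width = (43/50 − 4/5) / 1/5 = 3/10
  c: [0/1, 1/5) 
  f: [1/5, 2/5) ← scaled code falls here ✓
  e: [2/5, 4/5) 
  b: [4/5, 1/1) 

Answer: f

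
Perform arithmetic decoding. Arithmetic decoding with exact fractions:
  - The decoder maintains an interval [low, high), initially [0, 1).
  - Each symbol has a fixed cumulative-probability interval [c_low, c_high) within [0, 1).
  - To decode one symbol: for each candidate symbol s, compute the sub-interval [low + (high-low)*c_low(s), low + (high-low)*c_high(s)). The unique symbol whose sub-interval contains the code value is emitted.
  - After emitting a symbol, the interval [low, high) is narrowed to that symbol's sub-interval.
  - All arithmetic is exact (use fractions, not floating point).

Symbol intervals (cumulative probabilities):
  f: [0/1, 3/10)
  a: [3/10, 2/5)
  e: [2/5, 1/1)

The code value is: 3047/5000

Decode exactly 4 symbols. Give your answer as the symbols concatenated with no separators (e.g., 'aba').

Step 1: interval [0/1, 1/1), width = 1/1 - 0/1 = 1/1
  'f': [0/1 + 1/1*0/1, 0/1 + 1/1*3/10) = [0/1, 3/10)
  'a': [0/1 + 1/1*3/10, 0/1 + 1/1*2/5) = [3/10, 2/5)
  'e': [0/1 + 1/1*2/5, 0/1 + 1/1*1/1) = [2/5, 1/1) <- contains code 3047/5000
  emit 'e', narrow to [2/5, 1/1)
Step 2: interval [2/5, 1/1), width = 1/1 - 2/5 = 3/5
  'f': [2/5 + 3/5*0/1, 2/5 + 3/5*3/10) = [2/5, 29/50)
  'a': [2/5 + 3/5*3/10, 2/5 + 3/5*2/5) = [29/50, 16/25) <- contains code 3047/5000
  'e': [2/5 + 3/5*2/5, 2/5 + 3/5*1/1) = [16/25, 1/1)
  emit 'a', narrow to [29/50, 16/25)
Step 3: interval [29/50, 16/25), width = 16/25 - 29/50 = 3/50
  'f': [29/50 + 3/50*0/1, 29/50 + 3/50*3/10) = [29/50, 299/500)
  'a': [29/50 + 3/50*3/10, 29/50 + 3/50*2/5) = [299/500, 151/250)
  'e': [29/50 + 3/50*2/5, 29/50 + 3/50*1/1) = [151/250, 16/25) <- contains code 3047/5000
  emit 'e', narrow to [151/250, 16/25)
Step 4: interval [151/250, 16/25), width = 16/25 - 151/250 = 9/250
  'f': [151/250 + 9/250*0/1, 151/250 + 9/250*3/10) = [151/250, 1537/2500) <- contains code 3047/5000
  'a': [151/250 + 9/250*3/10, 151/250 + 9/250*2/5) = [1537/2500, 773/1250)
  'e': [151/250 + 9/250*2/5, 151/250 + 9/250*1/1) = [773/1250, 16/25)
  emit 'f', narrow to [151/250, 1537/2500)

Answer: eaef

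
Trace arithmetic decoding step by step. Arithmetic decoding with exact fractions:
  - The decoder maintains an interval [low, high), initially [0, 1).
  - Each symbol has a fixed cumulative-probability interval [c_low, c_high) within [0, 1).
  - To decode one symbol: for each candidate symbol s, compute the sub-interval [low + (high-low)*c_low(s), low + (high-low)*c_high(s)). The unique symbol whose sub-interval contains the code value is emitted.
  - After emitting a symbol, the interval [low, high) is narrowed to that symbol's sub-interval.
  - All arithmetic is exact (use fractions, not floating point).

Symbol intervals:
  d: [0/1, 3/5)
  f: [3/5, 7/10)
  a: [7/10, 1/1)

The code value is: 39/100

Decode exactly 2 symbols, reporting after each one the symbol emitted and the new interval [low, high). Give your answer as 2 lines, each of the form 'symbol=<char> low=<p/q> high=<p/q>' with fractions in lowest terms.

Answer: symbol=d low=0/1 high=3/5
symbol=f low=9/25 high=21/50

Derivation:
Step 1: interval [0/1, 1/1), width = 1/1 - 0/1 = 1/1
  'd': [0/1 + 1/1*0/1, 0/1 + 1/1*3/5) = [0/1, 3/5) <- contains code 39/100
  'f': [0/1 + 1/1*3/5, 0/1 + 1/1*7/10) = [3/5, 7/10)
  'a': [0/1 + 1/1*7/10, 0/1 + 1/1*1/1) = [7/10, 1/1)
  emit 'd', narrow to [0/1, 3/5)
Step 2: interval [0/1, 3/5), width = 3/5 - 0/1 = 3/5
  'd': [0/1 + 3/5*0/1, 0/1 + 3/5*3/5) = [0/1, 9/25)
  'f': [0/1 + 3/5*3/5, 0/1 + 3/5*7/10) = [9/25, 21/50) <- contains code 39/100
  'a': [0/1 + 3/5*7/10, 0/1 + 3/5*1/1) = [21/50, 3/5)
  emit 'f', narrow to [9/25, 21/50)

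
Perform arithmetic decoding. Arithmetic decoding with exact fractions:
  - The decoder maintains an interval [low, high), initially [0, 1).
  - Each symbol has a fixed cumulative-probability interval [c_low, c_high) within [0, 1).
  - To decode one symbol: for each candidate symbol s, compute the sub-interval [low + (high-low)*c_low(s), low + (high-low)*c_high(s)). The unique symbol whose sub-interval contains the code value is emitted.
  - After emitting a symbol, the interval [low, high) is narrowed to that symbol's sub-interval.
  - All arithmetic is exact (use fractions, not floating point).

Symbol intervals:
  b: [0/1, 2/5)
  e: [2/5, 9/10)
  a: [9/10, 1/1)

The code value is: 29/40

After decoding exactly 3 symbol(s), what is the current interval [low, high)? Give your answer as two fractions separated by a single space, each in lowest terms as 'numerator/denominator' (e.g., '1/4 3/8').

Answer: 7/10 33/40

Derivation:
Step 1: interval [0/1, 1/1), width = 1/1 - 0/1 = 1/1
  'b': [0/1 + 1/1*0/1, 0/1 + 1/1*2/5) = [0/1, 2/5)
  'e': [0/1 + 1/1*2/5, 0/1 + 1/1*9/10) = [2/5, 9/10) <- contains code 29/40
  'a': [0/1 + 1/1*9/10, 0/1 + 1/1*1/1) = [9/10, 1/1)
  emit 'e', narrow to [2/5, 9/10)
Step 2: interval [2/5, 9/10), width = 9/10 - 2/5 = 1/2
  'b': [2/5 + 1/2*0/1, 2/5 + 1/2*2/5) = [2/5, 3/5)
  'e': [2/5 + 1/2*2/5, 2/5 + 1/2*9/10) = [3/5, 17/20) <- contains code 29/40
  'a': [2/5 + 1/2*9/10, 2/5 + 1/2*1/1) = [17/20, 9/10)
  emit 'e', narrow to [3/5, 17/20)
Step 3: interval [3/5, 17/20), width = 17/20 - 3/5 = 1/4
  'b': [3/5 + 1/4*0/1, 3/5 + 1/4*2/5) = [3/5, 7/10)
  'e': [3/5 + 1/4*2/5, 3/5 + 1/4*9/10) = [7/10, 33/40) <- contains code 29/40
  'a': [3/5 + 1/4*9/10, 3/5 + 1/4*1/1) = [33/40, 17/20)
  emit 'e', narrow to [7/10, 33/40)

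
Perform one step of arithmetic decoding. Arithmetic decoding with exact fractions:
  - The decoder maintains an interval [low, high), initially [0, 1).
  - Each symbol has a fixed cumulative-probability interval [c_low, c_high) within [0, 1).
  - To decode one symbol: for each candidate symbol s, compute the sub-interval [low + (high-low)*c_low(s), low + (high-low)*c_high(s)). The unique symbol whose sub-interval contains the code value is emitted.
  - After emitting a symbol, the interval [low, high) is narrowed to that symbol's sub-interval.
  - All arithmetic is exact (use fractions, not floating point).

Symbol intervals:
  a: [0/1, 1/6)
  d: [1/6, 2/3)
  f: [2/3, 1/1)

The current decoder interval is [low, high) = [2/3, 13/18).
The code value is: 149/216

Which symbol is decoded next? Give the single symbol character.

Answer: d

Derivation:
Interval width = high − low = 13/18 − 2/3 = 1/18
Scaled code = (code − low) / width = (149/216 − 2/3) / 1/18 = 5/12
  a: [0/1, 1/6) 
  d: [1/6, 2/3) ← scaled code falls here ✓
  f: [2/3, 1/1) 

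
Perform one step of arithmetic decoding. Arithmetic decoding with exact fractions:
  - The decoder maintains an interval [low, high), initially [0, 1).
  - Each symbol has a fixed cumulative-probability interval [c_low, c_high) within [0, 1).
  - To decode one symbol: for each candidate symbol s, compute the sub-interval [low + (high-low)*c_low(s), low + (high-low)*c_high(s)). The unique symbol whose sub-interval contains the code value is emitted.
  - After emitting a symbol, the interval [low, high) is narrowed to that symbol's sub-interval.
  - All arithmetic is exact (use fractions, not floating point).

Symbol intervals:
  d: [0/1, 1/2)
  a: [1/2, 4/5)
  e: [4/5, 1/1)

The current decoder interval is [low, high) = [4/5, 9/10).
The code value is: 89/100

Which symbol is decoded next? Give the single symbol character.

Answer: e

Derivation:
Interval width = high − low = 9/10 − 4/5 = 1/10
Scaled code = (code − low) / width = (89/100 − 4/5) / 1/10 = 9/10
  d: [0/1, 1/2) 
  a: [1/2, 4/5) 
  e: [4/5, 1/1) ← scaled code falls here ✓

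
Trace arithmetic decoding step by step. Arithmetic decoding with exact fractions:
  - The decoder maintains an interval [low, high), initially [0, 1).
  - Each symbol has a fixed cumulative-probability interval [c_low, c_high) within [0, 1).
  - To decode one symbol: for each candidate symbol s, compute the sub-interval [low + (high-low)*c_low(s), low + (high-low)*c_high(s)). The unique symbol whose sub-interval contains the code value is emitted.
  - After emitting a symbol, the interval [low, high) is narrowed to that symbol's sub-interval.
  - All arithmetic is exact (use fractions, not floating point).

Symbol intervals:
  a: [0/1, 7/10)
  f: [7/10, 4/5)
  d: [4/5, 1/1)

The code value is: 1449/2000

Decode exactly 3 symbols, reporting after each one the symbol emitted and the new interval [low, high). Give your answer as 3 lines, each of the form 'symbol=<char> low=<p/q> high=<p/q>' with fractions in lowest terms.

Answer: symbol=f low=7/10 high=4/5
symbol=a low=7/10 high=77/100
symbol=a low=7/10 high=749/1000

Derivation:
Step 1: interval [0/1, 1/1), width = 1/1 - 0/1 = 1/1
  'a': [0/1 + 1/1*0/1, 0/1 + 1/1*7/10) = [0/1, 7/10)
  'f': [0/1 + 1/1*7/10, 0/1 + 1/1*4/5) = [7/10, 4/5) <- contains code 1449/2000
  'd': [0/1 + 1/1*4/5, 0/1 + 1/1*1/1) = [4/5, 1/1)
  emit 'f', narrow to [7/10, 4/5)
Step 2: interval [7/10, 4/5), width = 4/5 - 7/10 = 1/10
  'a': [7/10 + 1/10*0/1, 7/10 + 1/10*7/10) = [7/10, 77/100) <- contains code 1449/2000
  'f': [7/10 + 1/10*7/10, 7/10 + 1/10*4/5) = [77/100, 39/50)
  'd': [7/10 + 1/10*4/5, 7/10 + 1/10*1/1) = [39/50, 4/5)
  emit 'a', narrow to [7/10, 77/100)
Step 3: interval [7/10, 77/100), width = 77/100 - 7/10 = 7/100
  'a': [7/10 + 7/100*0/1, 7/10 + 7/100*7/10) = [7/10, 749/1000) <- contains code 1449/2000
  'f': [7/10 + 7/100*7/10, 7/10 + 7/100*4/5) = [749/1000, 189/250)
  'd': [7/10 + 7/100*4/5, 7/10 + 7/100*1/1) = [189/250, 77/100)
  emit 'a', narrow to [7/10, 749/1000)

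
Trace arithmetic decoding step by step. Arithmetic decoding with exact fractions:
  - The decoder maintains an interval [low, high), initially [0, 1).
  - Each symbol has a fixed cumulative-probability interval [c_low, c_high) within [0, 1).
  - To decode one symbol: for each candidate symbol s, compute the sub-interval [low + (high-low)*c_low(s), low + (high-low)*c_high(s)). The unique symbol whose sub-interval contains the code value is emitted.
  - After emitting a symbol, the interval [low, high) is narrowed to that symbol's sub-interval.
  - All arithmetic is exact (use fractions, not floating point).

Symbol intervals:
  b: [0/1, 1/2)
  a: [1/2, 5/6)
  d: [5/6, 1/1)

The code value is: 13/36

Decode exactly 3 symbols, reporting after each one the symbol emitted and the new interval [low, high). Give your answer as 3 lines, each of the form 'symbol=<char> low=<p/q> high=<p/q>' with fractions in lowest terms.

Answer: symbol=b low=0/1 high=1/2
symbol=a low=1/4 high=5/12
symbol=a low=1/3 high=7/18

Derivation:
Step 1: interval [0/1, 1/1), width = 1/1 - 0/1 = 1/1
  'b': [0/1 + 1/1*0/1, 0/1 + 1/1*1/2) = [0/1, 1/2) <- contains code 13/36
  'a': [0/1 + 1/1*1/2, 0/1 + 1/1*5/6) = [1/2, 5/6)
  'd': [0/1 + 1/1*5/6, 0/1 + 1/1*1/1) = [5/6, 1/1)
  emit 'b', narrow to [0/1, 1/2)
Step 2: interval [0/1, 1/2), width = 1/2 - 0/1 = 1/2
  'b': [0/1 + 1/2*0/1, 0/1 + 1/2*1/2) = [0/1, 1/4)
  'a': [0/1 + 1/2*1/2, 0/1 + 1/2*5/6) = [1/4, 5/12) <- contains code 13/36
  'd': [0/1 + 1/2*5/6, 0/1 + 1/2*1/1) = [5/12, 1/2)
  emit 'a', narrow to [1/4, 5/12)
Step 3: interval [1/4, 5/12), width = 5/12 - 1/4 = 1/6
  'b': [1/4 + 1/6*0/1, 1/4 + 1/6*1/2) = [1/4, 1/3)
  'a': [1/4 + 1/6*1/2, 1/4 + 1/6*5/6) = [1/3, 7/18) <- contains code 13/36
  'd': [1/4 + 1/6*5/6, 1/4 + 1/6*1/1) = [7/18, 5/12)
  emit 'a', narrow to [1/3, 7/18)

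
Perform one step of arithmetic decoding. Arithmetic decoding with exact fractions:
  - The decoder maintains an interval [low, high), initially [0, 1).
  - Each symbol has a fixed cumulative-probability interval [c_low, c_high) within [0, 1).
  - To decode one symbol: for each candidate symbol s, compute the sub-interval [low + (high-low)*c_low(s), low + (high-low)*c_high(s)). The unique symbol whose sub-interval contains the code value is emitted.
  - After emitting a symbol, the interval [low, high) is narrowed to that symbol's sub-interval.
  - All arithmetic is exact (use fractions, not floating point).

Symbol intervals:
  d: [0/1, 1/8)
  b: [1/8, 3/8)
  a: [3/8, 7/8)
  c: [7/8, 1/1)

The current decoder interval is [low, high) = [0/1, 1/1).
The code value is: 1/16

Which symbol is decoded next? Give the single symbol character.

Interval width = high − low = 1/1 − 0/1 = 1/1
Scaled code = (code − low) / width = (1/16 − 0/1) / 1/1 = 1/16
  d: [0/1, 1/8) ← scaled code falls here ✓
  b: [1/8, 3/8) 
  a: [3/8, 7/8) 
  c: [7/8, 1/1) 

Answer: d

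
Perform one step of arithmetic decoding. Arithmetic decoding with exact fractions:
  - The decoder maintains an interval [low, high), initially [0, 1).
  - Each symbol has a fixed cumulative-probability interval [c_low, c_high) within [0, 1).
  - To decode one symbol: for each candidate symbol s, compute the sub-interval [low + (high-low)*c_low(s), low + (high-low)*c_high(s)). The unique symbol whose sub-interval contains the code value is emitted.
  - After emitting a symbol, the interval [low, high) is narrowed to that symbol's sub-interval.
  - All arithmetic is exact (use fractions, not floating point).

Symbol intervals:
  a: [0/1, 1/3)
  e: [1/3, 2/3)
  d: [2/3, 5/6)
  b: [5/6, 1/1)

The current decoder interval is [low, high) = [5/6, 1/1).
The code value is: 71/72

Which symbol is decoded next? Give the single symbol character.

Interval width = high − low = 1/1 − 5/6 = 1/6
Scaled code = (code − low) / width = (71/72 − 5/6) / 1/6 = 11/12
  a: [0/1, 1/3) 
  e: [1/3, 2/3) 
  d: [2/3, 5/6) 
  b: [5/6, 1/1) ← scaled code falls here ✓

Answer: b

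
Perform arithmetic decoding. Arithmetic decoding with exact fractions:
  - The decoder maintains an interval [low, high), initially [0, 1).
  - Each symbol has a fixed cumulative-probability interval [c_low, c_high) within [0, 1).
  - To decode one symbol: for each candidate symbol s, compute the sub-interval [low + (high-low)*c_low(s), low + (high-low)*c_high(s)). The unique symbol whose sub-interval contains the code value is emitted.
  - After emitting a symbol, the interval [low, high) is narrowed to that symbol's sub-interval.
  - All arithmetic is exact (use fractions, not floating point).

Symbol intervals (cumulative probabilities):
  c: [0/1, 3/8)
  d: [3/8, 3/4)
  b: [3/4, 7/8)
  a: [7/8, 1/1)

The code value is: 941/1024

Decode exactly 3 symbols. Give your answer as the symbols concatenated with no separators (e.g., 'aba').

Answer: aca

Derivation:
Step 1: interval [0/1, 1/1), width = 1/1 - 0/1 = 1/1
  'c': [0/1 + 1/1*0/1, 0/1 + 1/1*3/8) = [0/1, 3/8)
  'd': [0/1 + 1/1*3/8, 0/1 + 1/1*3/4) = [3/8, 3/4)
  'b': [0/1 + 1/1*3/4, 0/1 + 1/1*7/8) = [3/4, 7/8)
  'a': [0/1 + 1/1*7/8, 0/1 + 1/1*1/1) = [7/8, 1/1) <- contains code 941/1024
  emit 'a', narrow to [7/8, 1/1)
Step 2: interval [7/8, 1/1), width = 1/1 - 7/8 = 1/8
  'c': [7/8 + 1/8*0/1, 7/8 + 1/8*3/8) = [7/8, 59/64) <- contains code 941/1024
  'd': [7/8 + 1/8*3/8, 7/8 + 1/8*3/4) = [59/64, 31/32)
  'b': [7/8 + 1/8*3/4, 7/8 + 1/8*7/8) = [31/32, 63/64)
  'a': [7/8 + 1/8*7/8, 7/8 + 1/8*1/1) = [63/64, 1/1)
  emit 'c', narrow to [7/8, 59/64)
Step 3: interval [7/8, 59/64), width = 59/64 - 7/8 = 3/64
  'c': [7/8 + 3/64*0/1, 7/8 + 3/64*3/8) = [7/8, 457/512)
  'd': [7/8 + 3/64*3/8, 7/8 + 3/64*3/4) = [457/512, 233/256)
  'b': [7/8 + 3/64*3/4, 7/8 + 3/64*7/8) = [233/256, 469/512)
  'a': [7/8 + 3/64*7/8, 7/8 + 3/64*1/1) = [469/512, 59/64) <- contains code 941/1024
  emit 'a', narrow to [469/512, 59/64)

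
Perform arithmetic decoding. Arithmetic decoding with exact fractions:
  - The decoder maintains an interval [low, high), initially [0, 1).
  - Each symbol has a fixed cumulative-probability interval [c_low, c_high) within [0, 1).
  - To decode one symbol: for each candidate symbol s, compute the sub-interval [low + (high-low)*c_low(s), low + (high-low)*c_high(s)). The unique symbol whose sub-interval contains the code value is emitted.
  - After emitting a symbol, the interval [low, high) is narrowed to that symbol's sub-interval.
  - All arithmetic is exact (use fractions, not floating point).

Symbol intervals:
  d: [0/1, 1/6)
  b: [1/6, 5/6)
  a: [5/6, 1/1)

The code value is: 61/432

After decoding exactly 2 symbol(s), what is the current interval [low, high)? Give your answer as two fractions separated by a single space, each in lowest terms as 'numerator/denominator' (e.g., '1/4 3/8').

Answer: 5/36 1/6

Derivation:
Step 1: interval [0/1, 1/1), width = 1/1 - 0/1 = 1/1
  'd': [0/1 + 1/1*0/1, 0/1 + 1/1*1/6) = [0/1, 1/6) <- contains code 61/432
  'b': [0/1 + 1/1*1/6, 0/1 + 1/1*5/6) = [1/6, 5/6)
  'a': [0/1 + 1/1*5/6, 0/1 + 1/1*1/1) = [5/6, 1/1)
  emit 'd', narrow to [0/1, 1/6)
Step 2: interval [0/1, 1/6), width = 1/6 - 0/1 = 1/6
  'd': [0/1 + 1/6*0/1, 0/1 + 1/6*1/6) = [0/1, 1/36)
  'b': [0/1 + 1/6*1/6, 0/1 + 1/6*5/6) = [1/36, 5/36)
  'a': [0/1 + 1/6*5/6, 0/1 + 1/6*1/1) = [5/36, 1/6) <- contains code 61/432
  emit 'a', narrow to [5/36, 1/6)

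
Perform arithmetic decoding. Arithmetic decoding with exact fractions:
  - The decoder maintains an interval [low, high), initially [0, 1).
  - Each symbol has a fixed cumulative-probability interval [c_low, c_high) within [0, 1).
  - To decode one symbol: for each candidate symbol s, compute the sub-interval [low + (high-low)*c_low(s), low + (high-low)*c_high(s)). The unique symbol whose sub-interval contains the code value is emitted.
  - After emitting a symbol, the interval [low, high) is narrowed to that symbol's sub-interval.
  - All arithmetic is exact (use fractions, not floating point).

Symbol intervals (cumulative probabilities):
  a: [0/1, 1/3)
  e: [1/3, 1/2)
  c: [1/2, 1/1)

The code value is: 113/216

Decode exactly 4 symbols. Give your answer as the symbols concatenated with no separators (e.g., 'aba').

Answer: caae

Derivation:
Step 1: interval [0/1, 1/1), width = 1/1 - 0/1 = 1/1
  'a': [0/1 + 1/1*0/1, 0/1 + 1/1*1/3) = [0/1, 1/3)
  'e': [0/1 + 1/1*1/3, 0/1 + 1/1*1/2) = [1/3, 1/2)
  'c': [0/1 + 1/1*1/2, 0/1 + 1/1*1/1) = [1/2, 1/1) <- contains code 113/216
  emit 'c', narrow to [1/2, 1/1)
Step 2: interval [1/2, 1/1), width = 1/1 - 1/2 = 1/2
  'a': [1/2 + 1/2*0/1, 1/2 + 1/2*1/3) = [1/2, 2/3) <- contains code 113/216
  'e': [1/2 + 1/2*1/3, 1/2 + 1/2*1/2) = [2/3, 3/4)
  'c': [1/2 + 1/2*1/2, 1/2 + 1/2*1/1) = [3/4, 1/1)
  emit 'a', narrow to [1/2, 2/3)
Step 3: interval [1/2, 2/3), width = 2/3 - 1/2 = 1/6
  'a': [1/2 + 1/6*0/1, 1/2 + 1/6*1/3) = [1/2, 5/9) <- contains code 113/216
  'e': [1/2 + 1/6*1/3, 1/2 + 1/6*1/2) = [5/9, 7/12)
  'c': [1/2 + 1/6*1/2, 1/2 + 1/6*1/1) = [7/12, 2/3)
  emit 'a', narrow to [1/2, 5/9)
Step 4: interval [1/2, 5/9), width = 5/9 - 1/2 = 1/18
  'a': [1/2 + 1/18*0/1, 1/2 + 1/18*1/3) = [1/2, 14/27)
  'e': [1/2 + 1/18*1/3, 1/2 + 1/18*1/2) = [14/27, 19/36) <- contains code 113/216
  'c': [1/2 + 1/18*1/2, 1/2 + 1/18*1/1) = [19/36, 5/9)
  emit 'e', narrow to [14/27, 19/36)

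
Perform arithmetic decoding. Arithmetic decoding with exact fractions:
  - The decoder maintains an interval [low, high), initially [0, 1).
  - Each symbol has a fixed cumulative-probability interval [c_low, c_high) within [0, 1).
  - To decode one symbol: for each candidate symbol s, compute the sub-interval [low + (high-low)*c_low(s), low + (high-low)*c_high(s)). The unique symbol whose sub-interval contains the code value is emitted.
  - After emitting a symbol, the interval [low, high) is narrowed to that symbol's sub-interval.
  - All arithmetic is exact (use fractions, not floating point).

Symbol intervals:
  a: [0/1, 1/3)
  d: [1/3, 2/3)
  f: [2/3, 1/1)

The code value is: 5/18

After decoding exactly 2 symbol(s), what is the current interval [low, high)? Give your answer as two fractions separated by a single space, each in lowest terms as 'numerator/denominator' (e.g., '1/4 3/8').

Step 1: interval [0/1, 1/1), width = 1/1 - 0/1 = 1/1
  'a': [0/1 + 1/1*0/1, 0/1 + 1/1*1/3) = [0/1, 1/3) <- contains code 5/18
  'd': [0/1 + 1/1*1/3, 0/1 + 1/1*2/3) = [1/3, 2/3)
  'f': [0/1 + 1/1*2/3, 0/1 + 1/1*1/1) = [2/3, 1/1)
  emit 'a', narrow to [0/1, 1/3)
Step 2: interval [0/1, 1/3), width = 1/3 - 0/1 = 1/3
  'a': [0/1 + 1/3*0/1, 0/1 + 1/3*1/3) = [0/1, 1/9)
  'd': [0/1 + 1/3*1/3, 0/1 + 1/3*2/3) = [1/9, 2/9)
  'f': [0/1 + 1/3*2/3, 0/1 + 1/3*1/1) = [2/9, 1/3) <- contains code 5/18
  emit 'f', narrow to [2/9, 1/3)

Answer: 2/9 1/3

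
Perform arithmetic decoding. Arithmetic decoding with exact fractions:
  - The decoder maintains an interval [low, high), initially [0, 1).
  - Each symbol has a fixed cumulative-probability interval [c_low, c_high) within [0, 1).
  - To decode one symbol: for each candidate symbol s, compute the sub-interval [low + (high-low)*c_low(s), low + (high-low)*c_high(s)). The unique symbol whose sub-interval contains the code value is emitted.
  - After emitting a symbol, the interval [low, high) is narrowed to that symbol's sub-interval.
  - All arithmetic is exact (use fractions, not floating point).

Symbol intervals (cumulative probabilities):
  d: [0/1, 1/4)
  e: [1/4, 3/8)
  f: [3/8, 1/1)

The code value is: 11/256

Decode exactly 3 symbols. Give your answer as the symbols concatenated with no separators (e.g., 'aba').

Answer: ddf

Derivation:
Step 1: interval [0/1, 1/1), width = 1/1 - 0/1 = 1/1
  'd': [0/1 + 1/1*0/1, 0/1 + 1/1*1/4) = [0/1, 1/4) <- contains code 11/256
  'e': [0/1 + 1/1*1/4, 0/1 + 1/1*3/8) = [1/4, 3/8)
  'f': [0/1 + 1/1*3/8, 0/1 + 1/1*1/1) = [3/8, 1/1)
  emit 'd', narrow to [0/1, 1/4)
Step 2: interval [0/1, 1/4), width = 1/4 - 0/1 = 1/4
  'd': [0/1 + 1/4*0/1, 0/1 + 1/4*1/4) = [0/1, 1/16) <- contains code 11/256
  'e': [0/1 + 1/4*1/4, 0/1 + 1/4*3/8) = [1/16, 3/32)
  'f': [0/1 + 1/4*3/8, 0/1 + 1/4*1/1) = [3/32, 1/4)
  emit 'd', narrow to [0/1, 1/16)
Step 3: interval [0/1, 1/16), width = 1/16 - 0/1 = 1/16
  'd': [0/1 + 1/16*0/1, 0/1 + 1/16*1/4) = [0/1, 1/64)
  'e': [0/1 + 1/16*1/4, 0/1 + 1/16*3/8) = [1/64, 3/128)
  'f': [0/1 + 1/16*3/8, 0/1 + 1/16*1/1) = [3/128, 1/16) <- contains code 11/256
  emit 'f', narrow to [3/128, 1/16)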